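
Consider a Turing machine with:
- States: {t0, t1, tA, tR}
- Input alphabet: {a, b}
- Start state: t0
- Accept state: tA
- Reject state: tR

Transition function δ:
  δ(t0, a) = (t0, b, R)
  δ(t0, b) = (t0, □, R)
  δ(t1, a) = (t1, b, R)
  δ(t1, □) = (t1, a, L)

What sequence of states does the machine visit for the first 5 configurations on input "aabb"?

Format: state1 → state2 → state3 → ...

Execution trace:
Initial: [t0]aabb
Step 1: δ(t0, a) = (t0, b, R) → b[t0]abb
Step 2: δ(t0, a) = (t0, b, R) → bb[t0]bb
Step 3: δ(t0, b) = (t0, □, R) → bb□[t0]b
Step 4: δ(t0, b) = (t0, □, R) → bb□□[t0]□

No transition is defined for δ(t0, □). By convention the machine halts and rejects.

State sequence: t0 → t0 → t0 → t0 → t0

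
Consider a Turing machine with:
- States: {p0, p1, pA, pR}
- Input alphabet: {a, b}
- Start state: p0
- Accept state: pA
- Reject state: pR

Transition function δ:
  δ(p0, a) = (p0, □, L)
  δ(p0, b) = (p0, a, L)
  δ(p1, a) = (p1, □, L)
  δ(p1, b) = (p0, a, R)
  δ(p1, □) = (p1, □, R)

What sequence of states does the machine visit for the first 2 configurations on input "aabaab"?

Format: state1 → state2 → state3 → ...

Execution trace:
Initial: [p0]aabaab
Step 1: δ(p0, a) = (p0, □, L) → [p0]□□abaab

No transition is defined for δ(p0, □). By convention the machine halts and rejects.

State sequence: p0 → p0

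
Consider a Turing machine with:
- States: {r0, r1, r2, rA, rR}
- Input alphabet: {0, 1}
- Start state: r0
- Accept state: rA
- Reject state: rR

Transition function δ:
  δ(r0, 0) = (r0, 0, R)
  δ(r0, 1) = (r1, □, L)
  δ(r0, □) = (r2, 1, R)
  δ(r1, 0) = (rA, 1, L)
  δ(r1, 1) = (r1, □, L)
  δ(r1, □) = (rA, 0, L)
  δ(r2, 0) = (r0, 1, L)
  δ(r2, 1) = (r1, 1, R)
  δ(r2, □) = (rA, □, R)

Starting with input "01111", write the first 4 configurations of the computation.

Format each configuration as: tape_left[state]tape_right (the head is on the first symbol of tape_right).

Transitions applied:
Step 1: δ(r0, 0) = (r0, 0, R)
Step 2: δ(r0, 1) = (r1, □, L)
Step 3: δ(r1, 0) = (rA, 1, L)

The first 4 configurations are:
[r0]01111 ⊢ 0[r0]1111 ⊢ [r1]0□111 ⊢ [rA]□1□111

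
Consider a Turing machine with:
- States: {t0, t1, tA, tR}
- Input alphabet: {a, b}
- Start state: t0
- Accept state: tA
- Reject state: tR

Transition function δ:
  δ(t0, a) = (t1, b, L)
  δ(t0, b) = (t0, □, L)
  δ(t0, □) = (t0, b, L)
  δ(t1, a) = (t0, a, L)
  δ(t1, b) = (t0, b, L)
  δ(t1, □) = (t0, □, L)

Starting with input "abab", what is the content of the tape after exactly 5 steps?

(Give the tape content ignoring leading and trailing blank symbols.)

Execution trace:
Initial: [t0]abab
Step 1: δ(t0, a) = (t1, b, L) → [t1]□bbab
Step 2: δ(t1, □) = (t0, □, L) → [t0]□□bbab
Step 3: δ(t0, □) = (t0, b, L) → [t0]□b□bbab
Step 4: δ(t0, □) = (t0, b, L) → [t0]□bb□bbab
Step 5: δ(t0, □) = (t0, b, L) → [t0]□bbb□bbab

After 5 steps, the tape (ignoring leading/trailing blanks) is: bbb□bbab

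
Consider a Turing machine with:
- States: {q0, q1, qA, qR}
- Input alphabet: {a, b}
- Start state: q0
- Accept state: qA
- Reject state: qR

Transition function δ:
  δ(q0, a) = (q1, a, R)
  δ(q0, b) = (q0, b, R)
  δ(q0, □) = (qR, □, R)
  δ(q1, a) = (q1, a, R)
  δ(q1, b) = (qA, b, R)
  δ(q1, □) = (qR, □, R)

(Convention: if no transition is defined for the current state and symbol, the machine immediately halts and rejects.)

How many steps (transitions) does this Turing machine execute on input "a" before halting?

Execution trace:
Initial: [q0]a
Step 1: δ(q0, a) = (q1, a, R) → a[q1]□
Step 2: δ(q1, □) = (qR, □, R) → a□[qR]□

The machine reaches the reject state qR and halts.

The machine executed 2 steps before halting.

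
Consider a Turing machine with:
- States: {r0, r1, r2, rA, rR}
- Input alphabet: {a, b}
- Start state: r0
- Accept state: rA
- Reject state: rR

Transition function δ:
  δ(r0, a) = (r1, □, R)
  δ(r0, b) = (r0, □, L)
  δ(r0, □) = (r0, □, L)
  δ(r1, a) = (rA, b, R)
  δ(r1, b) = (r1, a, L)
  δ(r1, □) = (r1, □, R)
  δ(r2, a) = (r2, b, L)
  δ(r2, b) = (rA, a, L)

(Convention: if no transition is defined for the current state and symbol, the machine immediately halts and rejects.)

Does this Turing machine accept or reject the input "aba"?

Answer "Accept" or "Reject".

Execution trace:
Initial: [r0]aba
Step 1: δ(r0, a) = (r1, □, R) → □[r1]ba
Step 2: δ(r1, b) = (r1, a, L) → [r1]□aa
Step 3: δ(r1, □) = (r1, □, R) → □[r1]aa
Step 4: δ(r1, a) = (rA, b, R) → □b[rA]a

The machine reaches the accept state rA and halts.

Answer: Accept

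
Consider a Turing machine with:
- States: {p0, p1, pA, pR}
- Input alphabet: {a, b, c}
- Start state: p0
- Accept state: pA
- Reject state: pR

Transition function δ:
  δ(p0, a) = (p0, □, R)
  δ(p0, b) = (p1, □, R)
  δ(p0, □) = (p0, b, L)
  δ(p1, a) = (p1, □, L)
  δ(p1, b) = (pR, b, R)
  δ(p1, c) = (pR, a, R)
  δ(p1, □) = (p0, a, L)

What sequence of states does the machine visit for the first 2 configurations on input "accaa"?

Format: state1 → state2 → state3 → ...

Execution trace:
Initial: [p0]accaa
Step 1: δ(p0, a) = (p0, □, R) → □[p0]ccaa

No transition is defined for δ(p0, c). By convention the machine halts and rejects.

State sequence: p0 → p0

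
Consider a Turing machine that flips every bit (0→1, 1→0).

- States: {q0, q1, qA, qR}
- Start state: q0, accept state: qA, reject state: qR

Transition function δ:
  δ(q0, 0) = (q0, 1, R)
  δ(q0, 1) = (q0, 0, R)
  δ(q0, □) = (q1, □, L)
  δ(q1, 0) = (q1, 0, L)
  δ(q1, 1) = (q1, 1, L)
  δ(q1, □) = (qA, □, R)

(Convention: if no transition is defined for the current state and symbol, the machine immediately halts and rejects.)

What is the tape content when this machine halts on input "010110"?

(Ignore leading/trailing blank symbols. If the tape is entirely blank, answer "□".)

Execution trace:
Initial: [q0]010110
Step 1: δ(q0, 0) = (q0, 1, R) → 1[q0]10110
Step 2: δ(q0, 1) = (q0, 0, R) → 10[q0]0110
Step 3: δ(q0, 0) = (q0, 1, R) → 101[q0]110
Step 4: δ(q0, 1) = (q0, 0, R) → 1010[q0]10
Step 5: δ(q0, 1) = (q0, 0, R) → 10100[q0]0
Step 6: δ(q0, 0) = (q0, 1, R) → 101001[q0]□
Step 7: δ(q0, □) = (q1, □, L) → 10100[q1]1□
Step 8: δ(q1, 1) = (q1, 1, L) → 1010[q1]01□
Step 9: δ(q1, 0) = (q1, 0, L) → 101[q1]001□
Step 10: δ(q1, 0) = (q1, 0, L) → 10[q1]1001□
Step 11: δ(q1, 1) = (q1, 1, L) → 1[q1]01001□
Step 12: δ(q1, 0) = (q1, 0, L) → [q1]101001□
Step 13: δ(q1, 1) = (q1, 1, L) → [q1]□101001□
Step 14: δ(q1, □) = (qA, □, R) → □[qA]101001□

The machine reaches the accept state qA and halts.

Final tape (ignoring leading/trailing blanks): 101001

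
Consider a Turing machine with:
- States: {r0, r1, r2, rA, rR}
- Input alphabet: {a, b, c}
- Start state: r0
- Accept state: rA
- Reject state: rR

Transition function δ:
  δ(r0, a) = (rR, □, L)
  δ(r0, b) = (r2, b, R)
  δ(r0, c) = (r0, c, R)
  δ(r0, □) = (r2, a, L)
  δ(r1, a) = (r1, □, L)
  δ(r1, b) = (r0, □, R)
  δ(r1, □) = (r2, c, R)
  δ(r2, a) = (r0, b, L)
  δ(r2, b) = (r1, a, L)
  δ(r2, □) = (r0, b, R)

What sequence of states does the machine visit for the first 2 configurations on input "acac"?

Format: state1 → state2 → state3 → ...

Execution trace:
Initial: [r0]acac
Step 1: δ(r0, a) = (rR, □, L) → [rR]□□cac

The machine reaches the reject state rR and halts.

State sequence: r0 → rR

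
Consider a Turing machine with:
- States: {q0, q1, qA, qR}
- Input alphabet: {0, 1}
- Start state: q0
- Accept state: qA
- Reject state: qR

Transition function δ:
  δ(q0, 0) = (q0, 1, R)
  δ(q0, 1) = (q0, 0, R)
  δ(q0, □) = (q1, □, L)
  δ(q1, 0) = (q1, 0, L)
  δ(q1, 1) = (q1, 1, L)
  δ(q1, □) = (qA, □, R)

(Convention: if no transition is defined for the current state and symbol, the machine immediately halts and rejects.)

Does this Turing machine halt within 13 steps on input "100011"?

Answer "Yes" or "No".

Execution trace:
Initial: [q0]100011
Step 1: δ(q0, 1) = (q0, 0, R) → 0[q0]00011
Step 2: δ(q0, 0) = (q0, 1, R) → 01[q0]0011
Step 3: δ(q0, 0) = (q0, 1, R) → 011[q0]011
Step 4: δ(q0, 0) = (q0, 1, R) → 0111[q0]11
Step 5: δ(q0, 1) = (q0, 0, R) → 01110[q0]1
Step 6: δ(q0, 1) = (q0, 0, R) → 011100[q0]□
Step 7: δ(q0, □) = (q1, □, L) → 01110[q1]0□
Step 8: δ(q1, 0) = (q1, 0, L) → 0111[q1]00□
Step 9: δ(q1, 0) = (q1, 0, L) → 011[q1]100□
Step 10: δ(q1, 1) = (q1, 1, L) → 01[q1]1100□
Step 11: δ(q1, 1) = (q1, 1, L) → 0[q1]11100□
Step 12: δ(q1, 1) = (q1, 1, L) → [q1]011100□
Step 13: δ(q1, 0) = (q1, 0, L) → [q1]□011100□

The machine has not reached a halting state after 13 steps.
The machine did not halt within the 13-step bound.

Answer: No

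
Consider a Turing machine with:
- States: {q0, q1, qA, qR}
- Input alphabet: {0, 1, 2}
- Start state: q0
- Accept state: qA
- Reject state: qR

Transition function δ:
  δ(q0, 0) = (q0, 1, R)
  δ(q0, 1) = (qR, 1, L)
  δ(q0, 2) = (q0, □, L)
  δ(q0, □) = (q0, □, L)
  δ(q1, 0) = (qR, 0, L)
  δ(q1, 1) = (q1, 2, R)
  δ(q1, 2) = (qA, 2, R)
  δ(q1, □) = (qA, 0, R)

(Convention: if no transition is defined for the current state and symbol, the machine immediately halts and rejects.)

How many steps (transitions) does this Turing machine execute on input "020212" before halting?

Execution trace:
Initial: [q0]020212
Step 1: δ(q0, 0) = (q0, 1, R) → 1[q0]20212
Step 2: δ(q0, 2) = (q0, □, L) → [q0]1□0212
Step 3: δ(q0, 1) = (qR, 1, L) → [qR]□1□0212

The machine reaches the reject state qR and halts.

The machine executed 3 steps before halting.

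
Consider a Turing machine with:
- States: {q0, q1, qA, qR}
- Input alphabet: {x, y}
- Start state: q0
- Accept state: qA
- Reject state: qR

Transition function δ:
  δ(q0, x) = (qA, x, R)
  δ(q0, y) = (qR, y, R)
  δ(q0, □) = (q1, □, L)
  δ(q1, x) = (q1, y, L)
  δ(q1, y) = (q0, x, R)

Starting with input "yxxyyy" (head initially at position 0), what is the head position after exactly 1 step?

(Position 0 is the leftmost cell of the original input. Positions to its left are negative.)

Execution trace (head position shown):
Step 0: [q0]yxxyyy  (head at position 0)
Step 1: move right → y[qR]xxyyy  (head at position 1)

After 1 step, the head is at position 1.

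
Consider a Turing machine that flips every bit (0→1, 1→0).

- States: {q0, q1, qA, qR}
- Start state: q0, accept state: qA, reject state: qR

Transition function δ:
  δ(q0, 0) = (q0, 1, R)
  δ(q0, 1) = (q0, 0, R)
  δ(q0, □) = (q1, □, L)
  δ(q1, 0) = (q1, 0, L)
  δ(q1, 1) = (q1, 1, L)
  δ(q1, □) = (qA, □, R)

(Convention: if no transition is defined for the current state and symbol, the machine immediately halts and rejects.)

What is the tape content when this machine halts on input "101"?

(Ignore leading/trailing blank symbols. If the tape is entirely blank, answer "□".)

Execution trace:
Initial: [q0]101
Step 1: δ(q0, 1) = (q0, 0, R) → 0[q0]01
Step 2: δ(q0, 0) = (q0, 1, R) → 01[q0]1
Step 3: δ(q0, 1) = (q0, 0, R) → 010[q0]□
Step 4: δ(q0, □) = (q1, □, L) → 01[q1]0□
Step 5: δ(q1, 0) = (q1, 0, L) → 0[q1]10□
Step 6: δ(q1, 1) = (q1, 1, L) → [q1]010□
Step 7: δ(q1, 0) = (q1, 0, L) → [q1]□010□
Step 8: δ(q1, □) = (qA, □, R) → □[qA]010□

The machine reaches the accept state qA and halts.

Final tape (ignoring leading/trailing blanks): 010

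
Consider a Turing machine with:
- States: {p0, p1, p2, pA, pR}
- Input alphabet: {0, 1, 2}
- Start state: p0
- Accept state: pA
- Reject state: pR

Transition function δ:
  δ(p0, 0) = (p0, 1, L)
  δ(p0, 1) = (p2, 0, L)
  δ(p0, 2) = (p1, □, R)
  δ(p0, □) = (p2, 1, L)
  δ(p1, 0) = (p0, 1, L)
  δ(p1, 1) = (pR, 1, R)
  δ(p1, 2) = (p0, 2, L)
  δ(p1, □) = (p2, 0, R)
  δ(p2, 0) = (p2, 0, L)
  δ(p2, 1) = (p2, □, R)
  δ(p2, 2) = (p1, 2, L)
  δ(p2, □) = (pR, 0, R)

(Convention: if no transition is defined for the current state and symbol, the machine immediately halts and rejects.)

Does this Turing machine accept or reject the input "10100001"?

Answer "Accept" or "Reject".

Execution trace:
Initial: [p0]10100001
Step 1: δ(p0, 1) = (p2, 0, L) → [p2]□00100001
Step 2: δ(p2, □) = (pR, 0, R) → 0[pR]00100001

The machine reaches the reject state pR and halts.

Answer: Reject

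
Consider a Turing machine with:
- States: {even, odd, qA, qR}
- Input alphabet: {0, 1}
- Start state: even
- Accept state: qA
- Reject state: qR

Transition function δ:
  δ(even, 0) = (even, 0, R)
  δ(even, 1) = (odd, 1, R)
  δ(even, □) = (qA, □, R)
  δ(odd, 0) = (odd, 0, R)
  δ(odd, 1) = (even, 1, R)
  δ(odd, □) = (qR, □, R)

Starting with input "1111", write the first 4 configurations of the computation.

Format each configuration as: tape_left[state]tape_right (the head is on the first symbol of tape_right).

Transitions applied:
Step 1: δ(even, 1) = (odd, 1, R)
Step 2: δ(odd, 1) = (even, 1, R)
Step 3: δ(even, 1) = (odd, 1, R)

The first 4 configurations are:
[even]1111 ⊢ 1[odd]111 ⊢ 11[even]11 ⊢ 111[odd]1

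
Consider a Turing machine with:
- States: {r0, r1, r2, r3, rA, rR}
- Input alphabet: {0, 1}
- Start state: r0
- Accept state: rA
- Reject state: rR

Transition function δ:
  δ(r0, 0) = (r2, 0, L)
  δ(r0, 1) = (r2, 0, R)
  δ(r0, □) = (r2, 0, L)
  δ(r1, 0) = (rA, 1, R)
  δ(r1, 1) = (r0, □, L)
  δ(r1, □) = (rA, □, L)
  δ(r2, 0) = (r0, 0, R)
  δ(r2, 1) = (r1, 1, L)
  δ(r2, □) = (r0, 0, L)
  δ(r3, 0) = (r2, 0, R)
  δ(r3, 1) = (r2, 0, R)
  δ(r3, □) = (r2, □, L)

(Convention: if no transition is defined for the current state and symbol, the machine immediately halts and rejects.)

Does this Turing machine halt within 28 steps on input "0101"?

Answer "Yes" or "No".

Execution trace:
Initial: [r0]0101
Step 1: δ(r0, 0) = (r2, 0, L) → [r2]□0101
Step 2: δ(r2, □) = (r0, 0, L) → [r0]□00101
Step 3: δ(r0, □) = (r2, 0, L) → [r2]□000101
Step 4: δ(r2, □) = (r0, 0, L) → [r0]□0000101
Step 5: δ(r0, □) = (r2, 0, L) → [r2]□00000101
Step 6: δ(r2, □) = (r0, 0, L) → [r0]□000000101
Step 7: δ(r0, □) = (r2, 0, L) → [r2]□0000000101
Step 8: δ(r2, □) = (r0, 0, L) → [r0]□00000000101
Step 9: δ(r0, □) = (r2, 0, L) → [r2]□000000000101
Step 10: δ(r2, □) = (r0, 0, L) → [r0]□0000000000101
Step 11: δ(r0, □) = (r2, 0, L) → [r2]□00000000000101
Step 12: δ(r2, □) = (r0, 0, L) → [r0]□000000000000101
Step 13: δ(r0, □) = (r2, 0, L) → [r2]□0000000000000101
Step 14: δ(r2, □) = (r0, 0, L) → [r0]□00000000000000101
Step 15: δ(r0, □) = (r2, 0, L) → [r2]□000000000000000101
Step 16: δ(r2, □) = (r0, 0, L) → [r0]□0000000000000000101
Step 17: δ(r0, □) = (r2, 0, L) → [r2]□00000000000000000101
Step 18: δ(r2, □) = (r0, 0, L) → [r0]□000000000000000000101
Step 19: δ(r0, □) = (r2, 0, L) → [r2]□0000000000000000000101
Step 20: δ(r2, □) = (r0, 0, L) → [r0]□00000000000000000000101
Step 21: δ(r0, □) = (r2, 0, L) → [r2]□000000000000000000000101
Step 22: δ(r2, □) = (r0, 0, L) → [r0]□0000000000000000000000101
Step 23: δ(r0, □) = (r2, 0, L) → [r2]□00000000000000000000000101
Step 24: δ(r2, □) = (r0, 0, L) → [r0]□000000000000000000000000101
Step 25: δ(r0, □) = (r2, 0, L) → [r2]□0000000000000000000000000101
Step 26: δ(r2, □) = (r0, 0, L) → [r0]□00000000000000000000000000101
Step 27: δ(r0, □) = (r2, 0, L) → [r2]□000000000000000000000000000101
Step 28: δ(r2, □) = (r0, 0, L) → [r0]□0000000000000000000000000000101

The machine has not reached a halting state after 28 steps.
The machine did not halt within the 28-step bound.

Answer: No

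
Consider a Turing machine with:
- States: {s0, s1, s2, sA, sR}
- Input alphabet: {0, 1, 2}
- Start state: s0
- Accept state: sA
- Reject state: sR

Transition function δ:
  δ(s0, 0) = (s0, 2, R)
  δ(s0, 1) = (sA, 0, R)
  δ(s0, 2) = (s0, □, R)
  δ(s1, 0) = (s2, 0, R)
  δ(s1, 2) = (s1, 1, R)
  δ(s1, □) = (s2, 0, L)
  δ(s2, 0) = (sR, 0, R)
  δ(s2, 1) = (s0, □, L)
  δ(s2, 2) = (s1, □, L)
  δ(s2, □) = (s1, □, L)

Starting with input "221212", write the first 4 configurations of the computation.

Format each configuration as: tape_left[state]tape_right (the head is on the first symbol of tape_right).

Transitions applied:
Step 1: δ(s0, 2) = (s0, □, R)
Step 2: δ(s0, 2) = (s0, □, R)
Step 3: δ(s0, 1) = (sA, 0, R)

The first 4 configurations are:
[s0]221212 ⊢ □[s0]21212 ⊢ □□[s0]1212 ⊢ □□0[sA]212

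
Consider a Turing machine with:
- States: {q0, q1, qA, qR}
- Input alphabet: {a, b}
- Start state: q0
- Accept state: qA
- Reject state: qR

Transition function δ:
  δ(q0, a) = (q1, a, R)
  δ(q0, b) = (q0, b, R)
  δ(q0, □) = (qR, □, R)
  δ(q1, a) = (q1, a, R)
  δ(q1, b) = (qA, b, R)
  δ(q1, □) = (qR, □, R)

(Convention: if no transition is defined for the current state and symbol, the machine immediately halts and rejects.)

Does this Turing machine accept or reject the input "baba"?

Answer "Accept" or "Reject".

Execution trace:
Initial: [q0]baba
Step 1: δ(q0, b) = (q0, b, R) → b[q0]aba
Step 2: δ(q0, a) = (q1, a, R) → ba[q1]ba
Step 3: δ(q1, b) = (qA, b, R) → bab[qA]a

The machine reaches the accept state qA and halts.

Answer: Accept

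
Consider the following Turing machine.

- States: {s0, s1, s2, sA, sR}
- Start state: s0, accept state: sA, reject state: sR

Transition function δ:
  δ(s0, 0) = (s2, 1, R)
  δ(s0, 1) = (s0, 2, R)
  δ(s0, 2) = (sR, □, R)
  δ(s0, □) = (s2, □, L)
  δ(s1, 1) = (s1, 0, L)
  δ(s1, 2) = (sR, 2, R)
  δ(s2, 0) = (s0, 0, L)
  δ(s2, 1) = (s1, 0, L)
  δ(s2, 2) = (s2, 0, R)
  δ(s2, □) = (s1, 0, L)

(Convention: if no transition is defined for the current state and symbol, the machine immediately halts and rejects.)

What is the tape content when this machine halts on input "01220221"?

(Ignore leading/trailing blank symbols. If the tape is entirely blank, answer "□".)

Execution trace:
Initial: [s0]01220221
Step 1: δ(s0, 0) = (s2, 1, R) → 1[s2]1220221
Step 2: δ(s2, 1) = (s1, 0, L) → [s1]10220221
Step 3: δ(s1, 1) = (s1, 0, L) → [s1]□00220221

No transition is defined for δ(s1, □). By convention the machine halts and rejects.

Final tape (ignoring leading/trailing blanks): 00220221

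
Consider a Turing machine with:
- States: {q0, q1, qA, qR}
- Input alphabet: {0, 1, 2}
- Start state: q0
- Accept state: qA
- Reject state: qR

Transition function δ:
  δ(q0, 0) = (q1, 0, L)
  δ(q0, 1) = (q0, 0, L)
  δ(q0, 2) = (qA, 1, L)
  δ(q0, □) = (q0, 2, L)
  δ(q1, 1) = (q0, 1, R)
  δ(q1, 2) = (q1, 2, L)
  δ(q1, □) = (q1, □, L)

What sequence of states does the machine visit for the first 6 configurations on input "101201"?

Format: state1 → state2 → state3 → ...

Execution trace:
Initial: [q0]101201
Step 1: δ(q0, 1) = (q0, 0, L) → [q0]□001201
Step 2: δ(q0, □) = (q0, 2, L) → [q0]□2001201
Step 3: δ(q0, □) = (q0, 2, L) → [q0]□22001201
Step 4: δ(q0, □) = (q0, 2, L) → [q0]□222001201
Step 5: δ(q0, □) = (q0, 2, L) → [q0]□2222001201

State sequence: q0 → q0 → q0 → q0 → q0 → q0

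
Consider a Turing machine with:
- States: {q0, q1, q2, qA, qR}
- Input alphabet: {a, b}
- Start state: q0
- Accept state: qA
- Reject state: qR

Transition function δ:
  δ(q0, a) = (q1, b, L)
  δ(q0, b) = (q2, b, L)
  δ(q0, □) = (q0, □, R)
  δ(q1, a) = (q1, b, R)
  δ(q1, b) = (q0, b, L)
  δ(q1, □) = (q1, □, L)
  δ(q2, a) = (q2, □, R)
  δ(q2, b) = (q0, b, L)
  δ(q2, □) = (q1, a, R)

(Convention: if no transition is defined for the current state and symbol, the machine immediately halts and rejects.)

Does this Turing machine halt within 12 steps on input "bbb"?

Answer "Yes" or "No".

Execution trace:
Initial: [q0]bbb
Step 1: δ(q0, b) = (q2, b, L) → [q2]□bbb
Step 2: δ(q2, □) = (q1, a, R) → a[q1]bbb
Step 3: δ(q1, b) = (q0, b, L) → [q0]abbb
Step 4: δ(q0, a) = (q1, b, L) → [q1]□bbbb
Step 5: δ(q1, □) = (q1, □, L) → [q1]□□bbbb
Step 6: δ(q1, □) = (q1, □, L) → [q1]□□□bbbb
Step 7: δ(q1, □) = (q1, □, L) → [q1]□□□□bbbb
Step 8: δ(q1, □) = (q1, □, L) → [q1]□□□□□bbbb
Step 9: δ(q1, □) = (q1, □, L) → [q1]□□□□□□bbbb
Step 10: δ(q1, □) = (q1, □, L) → [q1]□□□□□□□bbbb
Step 11: δ(q1, □) = (q1, □, L) → [q1]□□□□□□□□bbbb
Step 12: δ(q1, □) = (q1, □, L) → [q1]□□□□□□□□□bbbb

The machine has not reached a halting state after 12 steps.
The machine did not halt within the 12-step bound.

Answer: No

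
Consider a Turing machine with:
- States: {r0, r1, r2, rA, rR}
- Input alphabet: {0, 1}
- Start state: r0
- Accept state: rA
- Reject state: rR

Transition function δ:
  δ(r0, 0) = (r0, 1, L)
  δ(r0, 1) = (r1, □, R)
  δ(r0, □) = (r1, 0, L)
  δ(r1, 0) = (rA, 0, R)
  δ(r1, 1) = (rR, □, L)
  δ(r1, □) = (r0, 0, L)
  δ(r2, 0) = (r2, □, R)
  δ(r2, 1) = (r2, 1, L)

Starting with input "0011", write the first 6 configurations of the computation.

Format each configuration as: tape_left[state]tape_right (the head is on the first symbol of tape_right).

Transitions applied:
Step 1: δ(r0, 0) = (r0, 1, L)
Step 2: δ(r0, □) = (r1, 0, L)
Step 3: δ(r1, □) = (r0, 0, L)
Step 4: δ(r0, □) = (r1, 0, L)
Step 5: δ(r1, □) = (r0, 0, L)

The first 6 configurations are:
[r0]0011 ⊢ [r0]□1011 ⊢ [r1]□01011 ⊢ [r0]□001011 ⊢ [r1]□0001011 ⊢ [r0]□00001011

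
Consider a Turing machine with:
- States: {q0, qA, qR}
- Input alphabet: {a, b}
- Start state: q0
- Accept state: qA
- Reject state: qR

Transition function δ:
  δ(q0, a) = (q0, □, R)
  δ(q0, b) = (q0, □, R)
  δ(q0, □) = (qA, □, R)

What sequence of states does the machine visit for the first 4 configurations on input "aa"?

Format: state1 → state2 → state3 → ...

Execution trace:
Initial: [q0]aa
Step 1: δ(q0, a) = (q0, □, R) → □[q0]a
Step 2: δ(q0, a) = (q0, □, R) → □□[q0]□
Step 3: δ(q0, □) = (qA, □, R) → □□□[qA]□

The machine reaches the accept state qA and halts.

State sequence: q0 → q0 → q0 → qA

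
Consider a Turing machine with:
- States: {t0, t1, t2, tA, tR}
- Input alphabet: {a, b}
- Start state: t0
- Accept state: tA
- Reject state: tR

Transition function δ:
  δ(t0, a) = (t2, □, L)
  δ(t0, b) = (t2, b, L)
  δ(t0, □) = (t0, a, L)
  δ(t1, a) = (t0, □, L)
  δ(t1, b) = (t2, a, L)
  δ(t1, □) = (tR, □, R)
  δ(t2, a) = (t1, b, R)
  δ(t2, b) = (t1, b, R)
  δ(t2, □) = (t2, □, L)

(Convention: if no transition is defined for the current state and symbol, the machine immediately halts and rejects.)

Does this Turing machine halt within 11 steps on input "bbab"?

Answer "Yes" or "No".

Execution trace:
Initial: [t0]bbab
Step 1: δ(t0, b) = (t2, b, L) → [t2]□bbab
Step 2: δ(t2, □) = (t2, □, L) → [t2]□□bbab
Step 3: δ(t2, □) = (t2, □, L) → [t2]□□□bbab
Step 4: δ(t2, □) = (t2, □, L) → [t2]□□□□bbab
Step 5: δ(t2, □) = (t2, □, L) → [t2]□□□□□bbab
Step 6: δ(t2, □) = (t2, □, L) → [t2]□□□□□□bbab
Step 7: δ(t2, □) = (t2, □, L) → [t2]□□□□□□□bbab
Step 8: δ(t2, □) = (t2, □, L) → [t2]□□□□□□□□bbab
Step 9: δ(t2, □) = (t2, □, L) → [t2]□□□□□□□□□bbab
Step 10: δ(t2, □) = (t2, □, L) → [t2]□□□□□□□□□□bbab
Step 11: δ(t2, □) = (t2, □, L) → [t2]□□□□□□□□□□□bbab

The machine has not reached a halting state after 11 steps.
The machine did not halt within the 11-step bound.

Answer: No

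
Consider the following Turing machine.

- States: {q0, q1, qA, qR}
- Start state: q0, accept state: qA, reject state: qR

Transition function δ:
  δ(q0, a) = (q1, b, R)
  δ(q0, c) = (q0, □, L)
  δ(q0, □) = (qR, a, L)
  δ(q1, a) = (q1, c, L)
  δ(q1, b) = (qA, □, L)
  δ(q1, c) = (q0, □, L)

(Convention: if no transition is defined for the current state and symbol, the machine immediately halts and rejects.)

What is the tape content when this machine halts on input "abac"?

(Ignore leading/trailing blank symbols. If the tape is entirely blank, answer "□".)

Execution trace:
Initial: [q0]abac
Step 1: δ(q0, a) = (q1, b, R) → b[q1]bac
Step 2: δ(q1, b) = (qA, □, L) → [qA]b□ac

The machine reaches the accept state qA and halts.

Final tape (ignoring leading/trailing blanks): b□ac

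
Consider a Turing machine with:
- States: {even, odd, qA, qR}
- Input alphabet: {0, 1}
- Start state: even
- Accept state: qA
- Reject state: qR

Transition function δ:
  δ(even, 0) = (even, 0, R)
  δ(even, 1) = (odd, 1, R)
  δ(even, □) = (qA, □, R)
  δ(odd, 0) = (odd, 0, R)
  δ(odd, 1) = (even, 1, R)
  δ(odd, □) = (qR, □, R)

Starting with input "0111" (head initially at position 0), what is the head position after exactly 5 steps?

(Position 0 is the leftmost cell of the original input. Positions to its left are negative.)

Execution trace (head position shown):
Step 0: [even]0111  (head at position 0)
Step 1: move right → 0[even]111  (head at position 1)
Step 2: move right → 01[odd]11  (head at position 2)
Step 3: move right → 011[even]1  (head at position 3)
Step 4: move right → 0111[odd]□  (head at position 4)
Step 5: move right → 0111□[qR]□  (head at position 5)

After 5 steps, the head is at position 5.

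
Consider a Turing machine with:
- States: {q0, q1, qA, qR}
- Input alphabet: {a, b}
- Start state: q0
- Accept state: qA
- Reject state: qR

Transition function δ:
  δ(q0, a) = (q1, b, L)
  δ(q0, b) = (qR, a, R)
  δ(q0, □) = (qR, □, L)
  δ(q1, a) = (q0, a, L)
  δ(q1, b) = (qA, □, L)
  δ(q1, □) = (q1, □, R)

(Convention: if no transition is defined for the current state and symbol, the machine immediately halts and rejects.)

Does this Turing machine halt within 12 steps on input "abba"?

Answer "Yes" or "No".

Execution trace:
Initial: [q0]abba
Step 1: δ(q0, a) = (q1, b, L) → [q1]□bbba
Step 2: δ(q1, □) = (q1, □, R) → □[q1]bbba
Step 3: δ(q1, b) = (qA, □, L) → [qA]□□bba

The machine reaches the accept state qA and halts.
The machine halted after 3 steps (within the 12-step bound).

Answer: Yes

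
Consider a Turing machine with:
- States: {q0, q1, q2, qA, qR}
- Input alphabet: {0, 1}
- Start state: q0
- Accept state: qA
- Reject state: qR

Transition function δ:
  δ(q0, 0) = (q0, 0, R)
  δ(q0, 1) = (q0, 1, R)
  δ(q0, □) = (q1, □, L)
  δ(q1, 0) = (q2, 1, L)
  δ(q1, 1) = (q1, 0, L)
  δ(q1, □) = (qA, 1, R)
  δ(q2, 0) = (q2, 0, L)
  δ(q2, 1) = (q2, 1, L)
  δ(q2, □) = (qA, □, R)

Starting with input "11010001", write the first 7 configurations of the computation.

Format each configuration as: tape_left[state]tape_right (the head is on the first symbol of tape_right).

Transitions applied:
Step 1: δ(q0, 1) = (q0, 1, R)
Step 2: δ(q0, 1) = (q0, 1, R)
Step 3: δ(q0, 0) = (q0, 0, R)
Step 4: δ(q0, 1) = (q0, 1, R)
Step 5: δ(q0, 0) = (q0, 0, R)
Step 6: δ(q0, 0) = (q0, 0, R)

The first 7 configurations are:
[q0]11010001 ⊢ 1[q0]1010001 ⊢ 11[q0]010001 ⊢ 110[q0]10001 ⊢ 1101[q0]0001 ⊢ 11010[q0]001 ⊢ 110100[q0]01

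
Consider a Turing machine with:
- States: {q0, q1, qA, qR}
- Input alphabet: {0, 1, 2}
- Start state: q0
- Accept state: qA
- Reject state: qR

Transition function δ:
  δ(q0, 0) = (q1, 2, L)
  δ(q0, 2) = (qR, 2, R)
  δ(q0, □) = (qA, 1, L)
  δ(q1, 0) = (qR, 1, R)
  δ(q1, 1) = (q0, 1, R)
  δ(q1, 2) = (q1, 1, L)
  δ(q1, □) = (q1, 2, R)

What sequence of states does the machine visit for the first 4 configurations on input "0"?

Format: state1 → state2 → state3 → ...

Execution trace:
Initial: [q0]0
Step 1: δ(q0, 0) = (q1, 2, L) → [q1]□2
Step 2: δ(q1, □) = (q1, 2, R) → 2[q1]2
Step 3: δ(q1, 2) = (q1, 1, L) → [q1]21

State sequence: q0 → q1 → q1 → q1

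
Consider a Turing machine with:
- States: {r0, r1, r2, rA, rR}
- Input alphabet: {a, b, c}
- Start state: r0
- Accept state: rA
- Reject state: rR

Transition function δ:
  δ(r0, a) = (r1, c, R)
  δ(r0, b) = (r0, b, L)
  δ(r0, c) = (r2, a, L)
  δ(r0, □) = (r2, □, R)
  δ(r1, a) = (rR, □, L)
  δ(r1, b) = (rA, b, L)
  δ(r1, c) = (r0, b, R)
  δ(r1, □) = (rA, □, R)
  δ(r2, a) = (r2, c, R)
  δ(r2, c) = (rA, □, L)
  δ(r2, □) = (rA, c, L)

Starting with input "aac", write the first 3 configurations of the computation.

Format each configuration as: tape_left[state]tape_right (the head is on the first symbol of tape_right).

Transitions applied:
Step 1: δ(r0, a) = (r1, c, R)
Step 2: δ(r1, a) = (rR, □, L)

The first 3 configurations are:
[r0]aac ⊢ c[r1]ac ⊢ [rR]c□c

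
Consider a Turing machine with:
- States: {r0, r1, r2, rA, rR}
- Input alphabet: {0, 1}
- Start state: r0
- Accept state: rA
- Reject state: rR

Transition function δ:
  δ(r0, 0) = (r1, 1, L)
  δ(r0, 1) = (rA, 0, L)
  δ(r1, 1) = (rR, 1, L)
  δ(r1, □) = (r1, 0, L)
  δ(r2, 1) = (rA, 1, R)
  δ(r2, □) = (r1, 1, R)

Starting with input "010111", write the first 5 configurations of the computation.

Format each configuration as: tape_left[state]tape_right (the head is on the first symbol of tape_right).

Transitions applied:
Step 1: δ(r0, 0) = (r1, 1, L)
Step 2: δ(r1, □) = (r1, 0, L)
Step 3: δ(r1, □) = (r1, 0, L)
Step 4: δ(r1, □) = (r1, 0, L)

The first 5 configurations are:
[r0]010111 ⊢ [r1]□110111 ⊢ [r1]□0110111 ⊢ [r1]□00110111 ⊢ [r1]□000110111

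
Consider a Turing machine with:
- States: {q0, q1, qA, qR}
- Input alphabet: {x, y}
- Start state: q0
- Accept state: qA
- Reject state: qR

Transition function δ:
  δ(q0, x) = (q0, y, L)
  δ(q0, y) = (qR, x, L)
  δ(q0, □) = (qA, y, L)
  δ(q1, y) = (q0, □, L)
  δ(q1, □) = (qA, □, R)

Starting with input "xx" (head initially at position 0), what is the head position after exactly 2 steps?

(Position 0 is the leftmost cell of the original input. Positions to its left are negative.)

Execution trace (head position shown):
Step 0: [q0]xx  (head at position 0)
Step 1: move left → [q0]□yx  (head at position -1)
Step 2: move left → [qA]□yyx  (head at position -2)

After 2 steps, the head is at position -2.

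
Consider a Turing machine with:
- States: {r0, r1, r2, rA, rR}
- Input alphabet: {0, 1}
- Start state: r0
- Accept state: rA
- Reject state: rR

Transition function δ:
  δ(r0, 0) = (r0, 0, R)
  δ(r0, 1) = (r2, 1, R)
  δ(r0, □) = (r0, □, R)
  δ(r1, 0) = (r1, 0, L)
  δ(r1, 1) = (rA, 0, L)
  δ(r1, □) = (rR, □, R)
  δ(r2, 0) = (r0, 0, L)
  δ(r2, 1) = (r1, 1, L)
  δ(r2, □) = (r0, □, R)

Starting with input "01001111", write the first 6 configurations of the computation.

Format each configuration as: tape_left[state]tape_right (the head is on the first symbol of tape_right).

Transitions applied:
Step 1: δ(r0, 0) = (r0, 0, R)
Step 2: δ(r0, 1) = (r2, 1, R)
Step 3: δ(r2, 0) = (r0, 0, L)
Step 4: δ(r0, 1) = (r2, 1, R)
Step 5: δ(r2, 0) = (r0, 0, L)

The first 6 configurations are:
[r0]01001111 ⊢ 0[r0]1001111 ⊢ 01[r2]001111 ⊢ 0[r0]1001111 ⊢ 01[r2]001111 ⊢ 0[r0]1001111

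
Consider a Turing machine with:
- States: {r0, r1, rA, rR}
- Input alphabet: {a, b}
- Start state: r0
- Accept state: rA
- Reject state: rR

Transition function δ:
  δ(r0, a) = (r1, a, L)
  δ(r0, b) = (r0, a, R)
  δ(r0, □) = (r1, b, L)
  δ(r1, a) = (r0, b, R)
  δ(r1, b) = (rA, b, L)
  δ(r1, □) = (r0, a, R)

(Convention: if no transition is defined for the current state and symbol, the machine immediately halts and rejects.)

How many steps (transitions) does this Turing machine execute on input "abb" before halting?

Execution trace:
Initial: [r0]abb
Step 1: δ(r0, a) = (r1, a, L) → [r1]□abb
Step 2: δ(r1, □) = (r0, a, R) → a[r0]abb
Step 3: δ(r0, a) = (r1, a, L) → [r1]aabb
Step 4: δ(r1, a) = (r0, b, R) → b[r0]abb
Step 5: δ(r0, a) = (r1, a, L) → [r1]babb
Step 6: δ(r1, b) = (rA, b, L) → [rA]□babb

The machine reaches the accept state rA and halts.

The machine executed 6 steps before halting.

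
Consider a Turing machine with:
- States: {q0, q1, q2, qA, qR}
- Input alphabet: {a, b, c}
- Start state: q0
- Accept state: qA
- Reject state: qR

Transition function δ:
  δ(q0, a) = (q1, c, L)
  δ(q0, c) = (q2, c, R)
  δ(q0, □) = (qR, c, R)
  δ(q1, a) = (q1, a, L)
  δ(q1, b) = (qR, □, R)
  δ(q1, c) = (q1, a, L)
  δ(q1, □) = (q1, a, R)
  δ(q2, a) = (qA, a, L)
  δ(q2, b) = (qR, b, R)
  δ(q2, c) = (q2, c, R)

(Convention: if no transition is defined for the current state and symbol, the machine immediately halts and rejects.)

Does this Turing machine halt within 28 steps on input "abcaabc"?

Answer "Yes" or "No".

Execution trace:
Initial: [q0]abcaabc
Step 1: δ(q0, a) = (q1, c, L) → [q1]□cbcaabc
Step 2: δ(q1, □) = (q1, a, R) → a[q1]cbcaabc
Step 3: δ(q1, c) = (q1, a, L) → [q1]aabcaabc
Step 4: δ(q1, a) = (q1, a, L) → [q1]□aabcaabc
Step 5: δ(q1, □) = (q1, a, R) → a[q1]aabcaabc
Step 6: δ(q1, a) = (q1, a, L) → [q1]aaabcaabc
Step 7: δ(q1, a) = (q1, a, L) → [q1]□aaabcaabc
Step 8: δ(q1, □) = (q1, a, R) → a[q1]aaabcaabc
Step 9: δ(q1, a) = (q1, a, L) → [q1]aaaabcaabc
Step 10: δ(q1, a) = (q1, a, L) → [q1]□aaaabcaabc
Step 11: δ(q1, □) = (q1, a, R) → a[q1]aaaabcaabc
Step 12: δ(q1, a) = (q1, a, L) → [q1]aaaaabcaabc
Step 13: δ(q1, a) = (q1, a, L) → [q1]□aaaaabcaabc
Step 14: δ(q1, □) = (q1, a, R) → a[q1]aaaaabcaabc
Step 15: δ(q1, a) = (q1, a, L) → [q1]aaaaaabcaabc
Step 16: δ(q1, a) = (q1, a, L) → [q1]□aaaaaabcaabc
Step 17: δ(q1, □) = (q1, a, R) → a[q1]aaaaaabcaabc
Step 18: δ(q1, a) = (q1, a, L) → [q1]aaaaaaabcaabc
Step 19: δ(q1, a) = (q1, a, L) → [q1]□aaaaaaabcaabc
Step 20: δ(q1, □) = (q1, a, R) → a[q1]aaaaaaabcaabc
Step 21: δ(q1, a) = (q1, a, L) → [q1]aaaaaaaabcaabc
Step 22: δ(q1, a) = (q1, a, L) → [q1]□aaaaaaaabcaabc
Step 23: δ(q1, □) = (q1, a, R) → a[q1]aaaaaaaabcaabc
Step 24: δ(q1, a) = (q1, a, L) → [q1]aaaaaaaaabcaabc
Step 25: δ(q1, a) = (q1, a, L) → [q1]□aaaaaaaaabcaabc
Step 26: δ(q1, □) = (q1, a, R) → a[q1]aaaaaaaaabcaabc
Step 27: δ(q1, a) = (q1, a, L) → [q1]aaaaaaaaaabcaabc
Step 28: δ(q1, a) = (q1, a, L) → [q1]□aaaaaaaaaabcaabc

The machine has not reached a halting state after 28 steps.
The machine did not halt within the 28-step bound.

Answer: No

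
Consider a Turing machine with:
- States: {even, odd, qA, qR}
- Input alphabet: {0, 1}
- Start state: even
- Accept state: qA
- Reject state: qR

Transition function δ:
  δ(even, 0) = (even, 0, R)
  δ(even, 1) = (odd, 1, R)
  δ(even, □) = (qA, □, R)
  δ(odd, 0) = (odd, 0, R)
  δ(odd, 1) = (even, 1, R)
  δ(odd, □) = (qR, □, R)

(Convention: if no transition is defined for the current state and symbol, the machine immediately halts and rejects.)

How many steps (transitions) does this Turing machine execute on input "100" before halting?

Execution trace:
Initial: [even]100
Step 1: δ(even, 1) = (odd, 1, R) → 1[odd]00
Step 2: δ(odd, 0) = (odd, 0, R) → 10[odd]0
Step 3: δ(odd, 0) = (odd, 0, R) → 100[odd]□
Step 4: δ(odd, □) = (qR, □, R) → 100□[qR]□

The machine reaches the reject state qR and halts.

The machine executed 4 steps before halting.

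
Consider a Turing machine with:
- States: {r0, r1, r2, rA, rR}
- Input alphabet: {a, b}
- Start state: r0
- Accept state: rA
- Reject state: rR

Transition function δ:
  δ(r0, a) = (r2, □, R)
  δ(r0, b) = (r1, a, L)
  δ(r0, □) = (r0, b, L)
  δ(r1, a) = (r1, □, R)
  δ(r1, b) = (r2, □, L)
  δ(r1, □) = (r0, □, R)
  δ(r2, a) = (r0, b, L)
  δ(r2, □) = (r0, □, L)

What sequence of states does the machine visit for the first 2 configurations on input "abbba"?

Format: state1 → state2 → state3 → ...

Execution trace:
Initial: [r0]abbba
Step 1: δ(r0, a) = (r2, □, R) → □[r2]bbba

No transition is defined for δ(r2, b). By convention the machine halts and rejects.

State sequence: r0 → r2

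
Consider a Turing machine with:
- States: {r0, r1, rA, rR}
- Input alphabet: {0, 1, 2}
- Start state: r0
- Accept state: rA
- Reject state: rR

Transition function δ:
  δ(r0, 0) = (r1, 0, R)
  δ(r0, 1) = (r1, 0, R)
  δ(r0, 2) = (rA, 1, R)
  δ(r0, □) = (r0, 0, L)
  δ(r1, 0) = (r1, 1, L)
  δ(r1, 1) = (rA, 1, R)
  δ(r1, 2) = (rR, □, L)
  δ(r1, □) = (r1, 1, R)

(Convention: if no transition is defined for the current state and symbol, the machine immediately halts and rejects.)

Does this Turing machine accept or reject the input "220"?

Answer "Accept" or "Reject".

Execution trace:
Initial: [r0]220
Step 1: δ(r0, 2) = (rA, 1, R) → 1[rA]20

The machine reaches the accept state rA and halts.

Answer: Accept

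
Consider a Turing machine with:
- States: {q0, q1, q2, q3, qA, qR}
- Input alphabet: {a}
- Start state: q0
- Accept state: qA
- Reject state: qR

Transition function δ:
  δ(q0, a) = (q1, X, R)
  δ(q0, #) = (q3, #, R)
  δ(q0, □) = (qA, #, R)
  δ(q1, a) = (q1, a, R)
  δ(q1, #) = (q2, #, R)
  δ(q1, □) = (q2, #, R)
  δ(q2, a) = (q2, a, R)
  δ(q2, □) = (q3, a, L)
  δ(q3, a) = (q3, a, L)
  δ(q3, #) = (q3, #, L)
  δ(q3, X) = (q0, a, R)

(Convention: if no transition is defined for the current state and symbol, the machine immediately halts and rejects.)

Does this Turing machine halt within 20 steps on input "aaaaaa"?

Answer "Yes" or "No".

Execution trace:
Initial: [q0]aaaaaa
Step 1: δ(q0, a) = (q1, X, R) → X[q1]aaaaa
Step 2: δ(q1, a) = (q1, a, R) → Xa[q1]aaaa
Step 3: δ(q1, a) = (q1, a, R) → Xaa[q1]aaa
Step 4: δ(q1, a) = (q1, a, R) → Xaaa[q1]aa
Step 5: δ(q1, a) = (q1, a, R) → Xaaaa[q1]a
Step 6: δ(q1, a) = (q1, a, R) → Xaaaaa[q1]□
Step 7: δ(q1, □) = (q2, #, R) → Xaaaaa#[q2]□
Step 8: δ(q2, □) = (q3, a, L) → Xaaaaa[q3]#a
Step 9: δ(q3, #) = (q3, #, L) → Xaaaa[q3]a#a
Step 10: δ(q3, a) = (q3, a, L) → Xaaa[q3]aa#a
Step 11: δ(q3, a) = (q3, a, L) → Xaa[q3]aaa#a
Step 12: δ(q3, a) = (q3, a, L) → Xa[q3]aaaa#a
Step 13: δ(q3, a) = (q3, a, L) → X[q3]aaaaa#a
Step 14: δ(q3, a) = (q3, a, L) → [q3]Xaaaaa#a
Step 15: δ(q3, X) = (q0, a, R) → a[q0]aaaaa#a
Step 16: δ(q0, a) = (q1, X, R) → aX[q1]aaaa#a
Step 17: δ(q1, a) = (q1, a, R) → aXa[q1]aaa#a
Step 18: δ(q1, a) = (q1, a, R) → aXaa[q1]aa#a
Step 19: δ(q1, a) = (q1, a, R) → aXaaa[q1]a#a
Step 20: δ(q1, a) = (q1, a, R) → aXaaaa[q1]#a

The machine has not reached a halting state after 20 steps.
The machine did not halt within the 20-step bound.

Answer: No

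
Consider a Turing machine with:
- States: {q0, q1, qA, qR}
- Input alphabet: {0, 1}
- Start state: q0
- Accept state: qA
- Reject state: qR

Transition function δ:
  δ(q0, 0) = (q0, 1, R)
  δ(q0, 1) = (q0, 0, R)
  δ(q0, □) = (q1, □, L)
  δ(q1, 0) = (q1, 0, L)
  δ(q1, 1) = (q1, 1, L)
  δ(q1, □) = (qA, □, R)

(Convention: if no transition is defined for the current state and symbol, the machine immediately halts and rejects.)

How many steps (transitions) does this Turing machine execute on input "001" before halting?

Execution trace:
Initial: [q0]001
Step 1: δ(q0, 0) = (q0, 1, R) → 1[q0]01
Step 2: δ(q0, 0) = (q0, 1, R) → 11[q0]1
Step 3: δ(q0, 1) = (q0, 0, R) → 110[q0]□
Step 4: δ(q0, □) = (q1, □, L) → 11[q1]0□
Step 5: δ(q1, 0) = (q1, 0, L) → 1[q1]10□
Step 6: δ(q1, 1) = (q1, 1, L) → [q1]110□
Step 7: δ(q1, 1) = (q1, 1, L) → [q1]□110□
Step 8: δ(q1, □) = (qA, □, R) → □[qA]110□

The machine reaches the accept state qA and halts.

The machine executed 8 steps before halting.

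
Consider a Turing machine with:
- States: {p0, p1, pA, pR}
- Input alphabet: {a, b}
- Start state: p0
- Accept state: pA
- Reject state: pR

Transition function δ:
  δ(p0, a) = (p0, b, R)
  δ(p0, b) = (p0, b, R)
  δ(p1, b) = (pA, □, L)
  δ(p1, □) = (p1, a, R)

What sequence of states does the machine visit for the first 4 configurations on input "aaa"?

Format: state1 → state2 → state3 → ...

Execution trace:
Initial: [p0]aaa
Step 1: δ(p0, a) = (p0, b, R) → b[p0]aa
Step 2: δ(p0, a) = (p0, b, R) → bb[p0]a
Step 3: δ(p0, a) = (p0, b, R) → bbb[p0]□

No transition is defined for δ(p0, □). By convention the machine halts and rejects.

State sequence: p0 → p0 → p0 → p0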